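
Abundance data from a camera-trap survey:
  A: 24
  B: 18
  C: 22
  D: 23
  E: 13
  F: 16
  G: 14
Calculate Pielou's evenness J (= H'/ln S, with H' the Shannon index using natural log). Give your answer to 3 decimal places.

Total N = 24+18+22+23+13+16+14 = 130, so the proportions are 0.18462, 0.13846, 0.16923, 0.17692, 0.1, 0.12308, 0.10769 (working shown to 5 dp, full precision carried).
H' = −Σ pᵢ ln pᵢ = −((-0.31190) + (-0.27376) + (-0.30064) + (-0.30644) + (-0.23026) + (-0.25784) + (-0.23999)) = 1.92083.
With S = 7 species, ln S = 1.94591, so J = 1.92083/1.94591 = 0.98711, i.e. 0.987 to 3 decimal places.

0.987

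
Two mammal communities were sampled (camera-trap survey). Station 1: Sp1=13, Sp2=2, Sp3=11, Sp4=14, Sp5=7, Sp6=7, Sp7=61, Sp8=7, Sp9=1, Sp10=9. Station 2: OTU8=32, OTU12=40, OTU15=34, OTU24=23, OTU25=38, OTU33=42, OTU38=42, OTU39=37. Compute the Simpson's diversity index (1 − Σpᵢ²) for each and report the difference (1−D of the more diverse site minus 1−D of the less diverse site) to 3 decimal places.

Station 1: N=132, proportions 0.09848, 0.01515, 0.08333, 0.10606, 0.05303, 0.05303, 0.46212, 0.05303, 0.00758, 0.06818, giving 1−D = 0.74518 (working shown to 5 dp, full precision carried).
Station 2: N=288, proportions 0.11111, 0.13889, 0.11806, 0.07986, 0.13194, 0.14583, 0.14583, 0.12847, giving 1−D = 0.87160.
Difference = |0.74518 − 0.87160| = 0.12642, i.e. 0.126 to 3 decimal places.

0.126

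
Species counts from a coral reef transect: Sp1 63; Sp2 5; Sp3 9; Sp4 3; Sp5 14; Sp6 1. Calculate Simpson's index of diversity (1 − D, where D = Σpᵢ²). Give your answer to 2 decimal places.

Total N = 63+5+9+3+14+1 = 95, so the proportions are 0.6632, 0.0526, 0.0947, 0.0316, 0.1474, 0.0105 (working shown to 4 dp, full precision carried).
D = 0.6632² + 0.0526² + 0.0947² + 0.0316² + 0.1474² + 0.0105² = 0.4398 + 0.0028 + 0.0090 + 0.0010 + 0.0217 + 0.0001 = 0.4743.
So 1 − D = 0.5257, i.e. 0.53 to 2 decimal places.

0.53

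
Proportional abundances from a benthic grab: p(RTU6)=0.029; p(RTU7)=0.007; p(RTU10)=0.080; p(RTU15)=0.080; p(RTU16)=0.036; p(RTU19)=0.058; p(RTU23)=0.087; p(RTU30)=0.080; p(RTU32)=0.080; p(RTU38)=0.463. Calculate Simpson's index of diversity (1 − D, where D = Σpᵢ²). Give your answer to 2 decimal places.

0.75

D = 0.029² + 0.007² + 0.08² + 0.08² + 0.036² + 0.058² + 0.087² + 0.08² + 0.08² + 0.463² = 0.0008 + 0.0000 + 0.0064 + 0.0064 + 0.0013 + 0.0034 + 0.0076 + 0.0064 + 0.0064 + 0.2144 = 0.2531 (working shown to 4 dp, full precision carried).
So 1 − D = 0.7469, i.e. 0.75 to 2 decimal places.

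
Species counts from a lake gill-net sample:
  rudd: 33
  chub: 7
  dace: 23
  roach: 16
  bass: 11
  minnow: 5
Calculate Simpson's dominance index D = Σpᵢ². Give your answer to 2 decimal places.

Total N = 33+7+23+16+11+5 = 95, so the proportions are 0.3474, 0.0737, 0.2421, 0.1684, 0.1158, 0.0526 (working shown to 4 dp, full precision carried).
D = 0.3474² + 0.0737² + 0.2421² + 0.1684² + 0.1158² + 0.0526² = 0.1207 + 0.0054 + 0.0586 + 0.0284 + 0.0134 + 0.0028 = 0.2293.
To 2 decimal places, D = 0.23.

0.23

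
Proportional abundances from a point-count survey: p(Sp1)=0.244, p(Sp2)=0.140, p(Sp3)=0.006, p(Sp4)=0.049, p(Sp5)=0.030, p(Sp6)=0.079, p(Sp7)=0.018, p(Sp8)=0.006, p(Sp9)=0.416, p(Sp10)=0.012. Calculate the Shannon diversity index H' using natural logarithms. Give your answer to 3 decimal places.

1.625

Each pᵢ ln pᵢ term (working shown to 5 dp, full precision carried): 0.244×(-1.41059)=-0.34418, 0.14×(-1.96611)=-0.27526, 0.006×(-5.11600)=-0.03070, 0.049×(-3.01593)=-0.14778, 0.03×(-3.50656)=-0.10520, 0.079×(-2.53831)=-0.20053, 0.018×(-4.01738)=-0.07231, 0.006×(-5.11600)=-0.03070, 0.416×(-0.87707)=-0.36486, 0.012×(-4.42285)=-0.05307.
Sum = -1.62458, so H' = 1.625.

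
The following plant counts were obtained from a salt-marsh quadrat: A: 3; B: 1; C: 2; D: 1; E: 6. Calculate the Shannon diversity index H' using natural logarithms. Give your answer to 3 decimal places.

Total N = 3+1+2+1+6 = 13, so the proportions are 0.23077, 0.07692, 0.15385, 0.07692, 0.46154 (working shown to 5 dp, full precision carried).
Each pᵢ ln pᵢ term: 0.23077×(-1.46634)=-0.33839, 0.07692×(-2.56495)=-0.19730, 0.15385×(-1.87180)=-0.28797, 0.07692×(-2.56495)=-0.19730, 0.46154×(-0.77319)=-0.35686.
Sum = -1.37782, so H' = 1.378.

1.378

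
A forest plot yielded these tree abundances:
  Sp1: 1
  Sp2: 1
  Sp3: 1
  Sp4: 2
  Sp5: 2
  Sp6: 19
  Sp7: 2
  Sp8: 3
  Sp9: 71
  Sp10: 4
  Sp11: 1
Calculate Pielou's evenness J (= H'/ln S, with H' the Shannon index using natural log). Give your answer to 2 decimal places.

0.50

Total N = 1+1+1+2+2+19+2+3+71+4+1 = 107, so the proportions are 0.0093, 0.0093, 0.0093, 0.0187, 0.0187, 0.1776, 0.0187, 0.028, 0.6636, 0.0374, 0.0093 (working shown to 4 dp, full precision carried).
H' = −Σ pᵢ ln pᵢ = −((-0.0437) + (-0.0437) + (-0.0437) + (-0.0744) + (-0.0744) + (-0.3069) + (-0.0744) + (-0.1002) + (-0.2722) + (-0.1229) + (-0.0437)) = 1.2000.
With S = 11 species, ln S = 2.3979, so J = 1.2000/2.3979 = 0.5004, i.e. 0.50 to 2 decimal places.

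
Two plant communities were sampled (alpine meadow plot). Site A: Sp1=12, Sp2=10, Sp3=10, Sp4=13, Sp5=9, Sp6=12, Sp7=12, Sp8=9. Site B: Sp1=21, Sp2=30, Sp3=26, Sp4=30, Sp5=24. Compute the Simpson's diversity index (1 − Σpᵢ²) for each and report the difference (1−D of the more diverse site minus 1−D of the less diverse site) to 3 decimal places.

0.076

Site A: N=87, proportions 0.13793, 0.11494, 0.11494, 0.14943, 0.10345, 0.13793, 0.13793, 0.10345, giving 1−D = 0.87277 (working shown to 5 dp, full precision carried).
Site B: N=131, proportions 0.16031, 0.22901, 0.19847, 0.22901, 0.18321, giving 1−D = 0.79646.
Difference = |0.87277 − 0.79646| = 0.07631, i.e. 0.076 to 3 decimal places.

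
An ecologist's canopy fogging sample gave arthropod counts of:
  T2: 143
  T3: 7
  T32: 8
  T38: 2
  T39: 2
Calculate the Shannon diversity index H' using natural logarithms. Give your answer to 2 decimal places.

0.50

Total N = 143+7+8+2+2 = 162, so the proportions are 0.8827, 0.0432, 0.0494, 0.0123, 0.0123 (working shown to 4 dp, full precision carried).
Each pᵢ ln pᵢ term: 0.8827×(-0.1248)=-0.1101, 0.0432×(-3.1417)=-0.1358, 0.0494×(-3.0082)=-0.1486, 0.0123×(-4.3944)=-0.0543, 0.0123×(-4.3944)=-0.0543.
Sum = -0.5029, so H' = 0.50.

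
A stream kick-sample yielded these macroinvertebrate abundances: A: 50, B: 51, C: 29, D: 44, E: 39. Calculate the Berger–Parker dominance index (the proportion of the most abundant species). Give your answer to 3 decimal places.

Total N = 50+51+29+44+39 = 213, so the proportions are 0.23474, 0.23944, 0.13615, 0.20657, 0.1831 (working shown to 5 dp, full precision carried).
The largest proportion is 0.23944, i.e. d = 0.239 to 3 decimal places.

0.239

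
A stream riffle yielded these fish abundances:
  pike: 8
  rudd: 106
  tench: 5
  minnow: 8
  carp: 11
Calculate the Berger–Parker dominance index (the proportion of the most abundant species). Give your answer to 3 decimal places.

0.768

Total N = 8+106+5+8+11 = 138, so the proportions are 0.05797, 0.76812, 0.03623, 0.05797, 0.07971 (working shown to 5 dp, full precision carried).
The largest proportion is 0.76812, i.e. d = 0.768 to 3 decimal places.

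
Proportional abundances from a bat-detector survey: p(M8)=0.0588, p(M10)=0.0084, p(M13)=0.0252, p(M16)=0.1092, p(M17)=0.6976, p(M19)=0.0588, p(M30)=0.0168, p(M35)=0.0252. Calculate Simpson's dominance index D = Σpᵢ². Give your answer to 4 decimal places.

0.5071

D = 0.0588² + 0.0084² + 0.0252² + 0.1092² + 0.6976² + 0.0588² + 0.0168² + 0.0252² = 0.003457 + 0.000071 + 0.000635 + 0.011925 + 0.486646 + 0.003457 + 0.000282 + 0.000635 = 0.507108 (working shown to 6 dp, full precision carried).
To 4 decimal places, D = 0.5071.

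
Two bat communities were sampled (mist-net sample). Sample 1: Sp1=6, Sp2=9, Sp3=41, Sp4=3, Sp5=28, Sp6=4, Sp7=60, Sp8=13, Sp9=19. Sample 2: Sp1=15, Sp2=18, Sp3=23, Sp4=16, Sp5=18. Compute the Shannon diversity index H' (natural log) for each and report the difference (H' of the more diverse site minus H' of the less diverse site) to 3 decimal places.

0.224

Sample 1: N=183, proportions 0.032787, 0.04918, 0.224044, 0.016393, 0.153005, 0.021858, 0.327869, 0.071038, 0.103825, giving H' = 1.822196 (working shown to 6 dp, full precision carried).
Sample 2: N=90, proportions 0.166667, 0.2, 0.255556, 0.177778, 0.2, giving H' = 1.598122.
Difference = |1.822196 − 1.598122| = 0.224074, i.e. 0.224 to 3 decimal places.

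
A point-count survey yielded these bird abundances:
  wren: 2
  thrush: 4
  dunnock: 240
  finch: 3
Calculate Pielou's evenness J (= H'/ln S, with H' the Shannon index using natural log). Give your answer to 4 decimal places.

Total N = 2+4+240+3 = 249, so the proportions are 0.008032, 0.016064, 0.963855, 0.012048 (working shown to 6 dp, full precision carried).
H' = −Σ pᵢ ln pᵢ = −((-0.038749) + (-0.066364) + (-0.035483) + (-0.053239)) = 0.193836.
With S = 4 species, ln S = 1.386294, so J = 0.193836/1.386294 = 0.139823, i.e. 0.1398 to 4 decimal places.

0.1398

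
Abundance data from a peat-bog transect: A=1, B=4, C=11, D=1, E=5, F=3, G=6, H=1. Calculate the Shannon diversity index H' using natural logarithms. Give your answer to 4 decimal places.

Total N = 1+4+11+1+5+3+6+1 = 32, so the proportions are 0.03125, 0.125, 0.34375, 0.03125, 0.15625, 0.09375, 0.1875, 0.03125 (working shown to 6 dp, full precision carried).
Each pᵢ ln pᵢ term: 0.03125×(-3.465736)=-0.108304, 0.125×(-2.079442)=-0.259930, 0.34375×(-1.067841)=-0.367070, 0.03125×(-3.465736)=-0.108304, 0.15625×(-1.856298)=-0.290047, 0.09375×(-2.367124)=-0.221918, 0.1875×(-1.673976)=-0.313871, 0.03125×(-3.465736)=-0.108304.
Sum = -1.777748, so H' = 1.7777.

1.7777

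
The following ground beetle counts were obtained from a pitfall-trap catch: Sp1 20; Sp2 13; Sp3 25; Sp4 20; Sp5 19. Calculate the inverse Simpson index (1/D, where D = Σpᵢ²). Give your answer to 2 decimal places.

4.81

Total N = 20+13+25+20+19 = 97, so the proportions are 0.206186, 0.134021, 0.257732, 0.206186, 0.195876 (working shown to 6 dp, full precision carried).
D = 0.206186² + 0.134021² + 0.257732² + 0.206186² + 0.195876² = 0.042512 + 0.017962 + 0.066426 + 0.042512 + 0.038368 = 0.207780.
So 1/D = 4.8128, i.e. 4.81 to 2 decimal places.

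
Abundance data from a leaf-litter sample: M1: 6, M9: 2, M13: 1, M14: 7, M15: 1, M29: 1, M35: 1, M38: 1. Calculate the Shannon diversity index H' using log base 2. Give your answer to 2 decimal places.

2.46

Total N = 6+2+1+7+1+1+1+1 = 20, so the proportions are 0.3, 0.1, 0.05, 0.35, 0.05, 0.05, 0.05, 0.05 (working shown to 4 dp, full precision carried).
Each pᵢ log₂ pᵢ term: 0.3×(-1.7370)=-0.5211, 0.1×(-3.3219)=-0.3322, 0.05×(-4.3219)=-0.2161, 0.35×(-1.5146)=-0.5301, 0.05×(-4.3219)=-0.2161, 0.05×(-4.3219)=-0.2161, 0.05×(-4.3219)=-0.2161, 0.05×(-4.3219)=-0.2161.
Sum = -2.4639, so H' = 2.46.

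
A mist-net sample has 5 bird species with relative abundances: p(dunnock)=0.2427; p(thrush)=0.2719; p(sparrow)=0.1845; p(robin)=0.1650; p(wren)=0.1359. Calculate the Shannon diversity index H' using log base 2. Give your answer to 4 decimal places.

2.2767

Each pᵢ log₂ pᵢ term (working shown to 6 dp, full precision carried): 0.2427×(-2.042754)=-0.495776, 0.2719×(-1.878852)=-0.510860, 0.1845×(-2.438307)=-0.449868, 0.165×(-2.599462)=-0.428911, 0.1359×(-2.879383)=-0.391308.
Sum = -2.276723, so H' = 2.2767.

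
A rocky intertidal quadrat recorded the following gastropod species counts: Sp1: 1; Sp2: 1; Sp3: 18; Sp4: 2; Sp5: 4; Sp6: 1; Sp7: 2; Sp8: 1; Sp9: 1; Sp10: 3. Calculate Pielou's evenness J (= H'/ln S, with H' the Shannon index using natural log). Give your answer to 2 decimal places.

Total N = 1+1+18+2+4+1+2+1+1+3 = 34, so the proportions are 0.0294, 0.0294, 0.5294, 0.0588, 0.1176, 0.0294, 0.0588, 0.0294, 0.0294, 0.0882 (working shown to 4 dp, full precision carried).
H' = −Σ pᵢ ln pᵢ = −((-0.1037) + (-0.1037) + (-0.3367) + (-0.1667) + (-0.2518) + (-0.1037) + (-0.1667) + (-0.1037) + (-0.1037) + (-0.2142)) = 1.6546.
With S = 10 species, ln S = 2.3026, so J = 1.6546/2.3026 = 0.7186, i.e. 0.72 to 2 decimal places.

0.72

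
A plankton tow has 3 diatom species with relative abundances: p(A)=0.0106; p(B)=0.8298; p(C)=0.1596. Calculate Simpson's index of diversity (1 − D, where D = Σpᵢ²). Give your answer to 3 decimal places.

0.286

D = 0.0106² + 0.8298² + 0.1596² = 0.00011 + 0.68857 + 0.02547 = 0.71415 (working shown to 5 dp, full precision carried).
So 1 − D = 0.28585, i.e. 0.286 to 3 decimal places.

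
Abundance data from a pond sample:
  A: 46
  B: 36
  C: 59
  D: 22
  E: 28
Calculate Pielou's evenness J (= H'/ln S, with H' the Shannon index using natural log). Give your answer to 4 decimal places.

0.9635

Total N = 46+36+59+22+28 = 191, so the proportions are 0.240838, 0.188482, 0.308901, 0.115183, 0.146597 (working shown to 6 dp, full precision carried).
H' = −Σ pᵢ ln pᵢ = −((-0.342864) + (-0.314530) + (-0.362877) + (-0.248938) + (-0.281476)) = 1.550684.
With S = 5 species, ln S = 1.609438, so J = 1.550684/1.609438 = 0.963494, i.e. 0.9635 to 4 decimal places.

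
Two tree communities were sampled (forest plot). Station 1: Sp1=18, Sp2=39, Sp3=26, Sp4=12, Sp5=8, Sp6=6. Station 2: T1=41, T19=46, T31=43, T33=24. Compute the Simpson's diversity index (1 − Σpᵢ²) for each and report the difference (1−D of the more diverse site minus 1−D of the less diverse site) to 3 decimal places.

Station 1: N=109, proportions 0.16514, 0.3578, 0.23853, 0.11009, 0.07339, 0.05505, giving 1−D = 0.76728 (working shown to 5 dp, full precision carried).
Station 2: N=154, proportions 0.26623, 0.2987, 0.27922, 0.15584, giving 1−D = 0.73765.
Difference = |0.76728 − 0.73765| = 0.02963, i.e. 0.030 to 3 decimal places.

0.030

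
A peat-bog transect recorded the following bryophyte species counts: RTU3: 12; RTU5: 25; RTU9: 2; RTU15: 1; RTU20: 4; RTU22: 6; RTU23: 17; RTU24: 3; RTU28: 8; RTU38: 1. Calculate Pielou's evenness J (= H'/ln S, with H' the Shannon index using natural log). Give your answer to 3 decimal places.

0.820

Total N = 12+25+2+1+4+6+17+3+8+1 = 79, so the proportions are 0.1519, 0.31646, 0.02532, 0.01266, 0.05063, 0.07595, 0.21519, 0.03797, 0.10127, 0.01266 (working shown to 5 dp, full precision carried).
H' = −Σ pᵢ ln pᵢ = −((-0.28626) + (-0.36411) + (-0.09307) + (-0.05531) + (-0.15105) + (-0.19577) + (-0.33058) + (-0.12421) + (-0.23190) + (-0.05531)) = 1.88756.
With S = 10 species, ln S = 2.30259, so J = 1.88756/2.30259 = 0.81976, i.e. 0.820 to 3 decimal places.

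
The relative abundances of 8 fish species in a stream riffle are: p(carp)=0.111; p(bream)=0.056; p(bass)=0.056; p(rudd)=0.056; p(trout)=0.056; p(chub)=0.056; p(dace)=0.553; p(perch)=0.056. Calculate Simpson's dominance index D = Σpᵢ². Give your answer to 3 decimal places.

0.337

D = 0.111² + 0.056² + 0.056² + 0.056² + 0.056² + 0.056² + 0.553² + 0.056² = 0.01232 + 0.00314 + 0.00314 + 0.00314 + 0.00314 + 0.00314 + 0.30581 + 0.00314 = 0.33695 (working shown to 5 dp, full precision carried).
To 3 decimal places, D = 0.337.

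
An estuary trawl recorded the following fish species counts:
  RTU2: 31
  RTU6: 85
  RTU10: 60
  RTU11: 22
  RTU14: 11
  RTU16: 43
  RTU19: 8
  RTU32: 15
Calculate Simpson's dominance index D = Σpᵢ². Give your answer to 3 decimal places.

Total N = 31+85+60+22+11+43+8+15 = 275, so the proportions are 0.11273, 0.30909, 0.21818, 0.08, 0.04, 0.15636, 0.02909, 0.05455 (working shown to 5 dp, full precision carried).
D = 0.11273² + 0.30909² + 0.21818² + 0.08² + 0.04² + 0.15636² + 0.02909² + 0.05455² = 0.01271 + 0.09554 + 0.04760 + 0.00640 + 0.00160 + 0.02445 + 0.00085 + 0.00298 = 0.19212.
To 3 decimal places, D = 0.192.

0.192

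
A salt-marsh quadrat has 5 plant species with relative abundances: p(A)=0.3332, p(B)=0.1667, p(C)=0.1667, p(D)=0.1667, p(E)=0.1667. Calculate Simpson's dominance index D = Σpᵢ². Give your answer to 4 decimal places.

D = 0.3332² + 0.1667² + 0.1667² + 0.1667² + 0.1667² = 0.111022 + 0.027789 + 0.027789 + 0.027789 + 0.027789 = 0.222178 (working shown to 6 dp, full precision carried).
To 4 decimal places, D = 0.2222.

0.2222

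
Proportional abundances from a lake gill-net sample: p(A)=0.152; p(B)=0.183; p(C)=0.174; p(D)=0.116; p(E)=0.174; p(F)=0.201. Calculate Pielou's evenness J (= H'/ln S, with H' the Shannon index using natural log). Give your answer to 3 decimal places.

H' = −Σ pᵢ ln pᵢ = −((-0.28635) + (-0.31078) + (-0.30427) + (-0.24988) + (-0.30427) + (-0.32249)) = 1.77806 (working shown to 5 dp, full precision carried).
With S = 6 species, ln S = 1.79176, so J = 1.77806/1.79176 = 0.99235, i.e. 0.992 to 3 decimal places.

0.992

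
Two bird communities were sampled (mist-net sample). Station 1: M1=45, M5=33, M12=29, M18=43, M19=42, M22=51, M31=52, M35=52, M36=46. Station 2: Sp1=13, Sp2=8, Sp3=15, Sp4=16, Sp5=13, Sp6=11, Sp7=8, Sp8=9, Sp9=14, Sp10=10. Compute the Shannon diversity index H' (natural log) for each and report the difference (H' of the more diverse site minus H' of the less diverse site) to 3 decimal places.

Station 1: N=393, proportions 0.114504, 0.083969, 0.073791, 0.109415, 0.10687, 0.129771, 0.132316, 0.132316, 0.117048, giving H' = 2.180884 (working shown to 6 dp, full precision carried).
Station 2: N=117, proportions 0.111111, 0.068376, 0.128205, 0.136752, 0.111111, 0.094017, 0.068376, 0.076923, 0.119658, 0.08547, giving H' = 2.274427.
Difference = |2.180884 − 2.274427| = 0.093543, i.e. 0.094 to 3 decimal places.

0.094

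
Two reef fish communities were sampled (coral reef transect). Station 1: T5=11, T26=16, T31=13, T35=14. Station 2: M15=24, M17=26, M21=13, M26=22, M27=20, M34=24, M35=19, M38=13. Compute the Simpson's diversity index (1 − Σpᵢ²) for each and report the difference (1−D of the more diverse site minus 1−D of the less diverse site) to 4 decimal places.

Station 1: N=54, proportions 0.203704, 0.296296, 0.240741, 0.259259, giving 1−D = 0.745542 (working shown to 6 dp, full precision carried).
Station 2: N=161, proportions 0.149068, 0.161491, 0.080745, 0.136646, 0.124224, 0.149068, 0.118012, 0.080745, giving 1−D = 0.868408.
Difference = |0.745542 − 0.868408| = 0.122866, i.e. 0.1229 to 4 decimal places.

0.1229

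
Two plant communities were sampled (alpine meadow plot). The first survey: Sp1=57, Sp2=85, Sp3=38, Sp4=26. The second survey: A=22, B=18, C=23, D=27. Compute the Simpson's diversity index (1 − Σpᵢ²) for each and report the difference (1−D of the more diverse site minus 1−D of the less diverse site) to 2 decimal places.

0.04

The first survey: N=206, proportions 0.2767, 0.4126, 0.1845, 0.1262, giving 1−D = 0.7032 (working shown to 4 dp, full precision carried).
The second survey: N=90, proportions 0.2444, 0.2, 0.2556, 0.3, giving 1−D = 0.7449.
Difference = |0.7032 − 0.7449| = 0.0417, i.e. 0.04 to 2 decimal places.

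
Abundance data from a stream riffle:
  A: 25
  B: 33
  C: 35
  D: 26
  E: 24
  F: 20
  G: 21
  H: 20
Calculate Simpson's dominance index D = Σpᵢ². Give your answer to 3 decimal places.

0.131

Total N = 25+33+35+26+24+20+21+20 = 204, so the proportions are 0.12255, 0.16176, 0.17157, 0.12745, 0.11765, 0.09804, 0.10294, 0.09804 (working shown to 5 dp, full precision carried).
D = 0.12255² + 0.16176² + 0.17157² + 0.12745² + 0.11765² + 0.09804² + 0.10294² + 0.09804² = 0.01502 + 0.02617 + 0.02944 + 0.01624 + 0.01384 + 0.00961 + 0.01060 + 0.00961 = 0.13053.
To 3 decimal places, D = 0.131.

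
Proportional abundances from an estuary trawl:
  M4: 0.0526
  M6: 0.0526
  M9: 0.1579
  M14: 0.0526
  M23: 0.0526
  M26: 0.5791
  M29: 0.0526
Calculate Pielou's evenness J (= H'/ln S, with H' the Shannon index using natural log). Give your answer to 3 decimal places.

0.710

H' = −Σ pᵢ ln pᵢ = −((-0.15491) + (-0.15491) + (-0.29145) + (-0.15491) + (-0.15491) + (-0.31635) + (-0.15491)) = 1.38235 (working shown to 5 dp, full precision carried).
With S = 7 species, ln S = 1.94591, so J = 1.38235/1.94591 = 0.71039, i.e. 0.710 to 3 decimal places.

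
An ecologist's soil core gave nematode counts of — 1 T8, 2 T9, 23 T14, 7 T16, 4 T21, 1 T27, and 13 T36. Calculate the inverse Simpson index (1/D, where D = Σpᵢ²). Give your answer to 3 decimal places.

3.382

Total N = 1+2+23+7+4+1+13 = 51, so the proportions are 0.0196078, 0.0392157, 0.4509804, 0.1372549, 0.0784314, 0.0196078, 0.254902 (working shown to 7 dp, full precision carried).
D = 0.0196078² + 0.0392157² + 0.4509804² + 0.1372549² + 0.0784314² + 0.0196078² + 0.254902² = 0.0003845 + 0.0015379 + 0.2033833 + 0.0188389 + 0.0061515 + 0.0003845 + 0.0649750 = 0.2956555.
So 1/D = 3.38231, i.e. 3.382 to 3 decimal places.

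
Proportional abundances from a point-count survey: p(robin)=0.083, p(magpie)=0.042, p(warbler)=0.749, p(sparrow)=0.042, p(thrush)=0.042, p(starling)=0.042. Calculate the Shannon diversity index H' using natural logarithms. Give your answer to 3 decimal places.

Each pᵢ ln pᵢ term (working shown to 5 dp, full precision carried): 0.083×(-2.48891)=-0.20658, 0.042×(-3.17009)=-0.13314, 0.749×(-0.28902)=-0.21647, 0.042×(-3.17009)=-0.13314, 0.042×(-3.17009)=-0.13314, 0.042×(-3.17009)=-0.13314.
Sum = -0.95563, so H' = 0.956.

0.956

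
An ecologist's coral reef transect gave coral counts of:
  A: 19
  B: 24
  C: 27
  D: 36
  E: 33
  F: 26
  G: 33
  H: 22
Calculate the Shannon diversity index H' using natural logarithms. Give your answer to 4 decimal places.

Total N = 19+24+27+36+33+26+33+22 = 220, so the proportions are 0.086364, 0.109091, 0.122727, 0.163636, 0.15, 0.118182, 0.15, 0.1 (working shown to 6 dp, full precision carried).
Each pᵢ ln pᵢ term: 0.086364×(-2.449189)=-0.211521, 0.109091×(-2.215574)=-0.241699, 0.122727×(-2.097791)=-0.257456, 0.163636×(-1.810109)=-0.296200, 0.15×(-1.897120)=-0.284568, 0.118182×(-2.135531)=-0.252381, 0.15×(-1.897120)=-0.284568, 0.1×(-2.302585)=-0.230259.
Sum = -2.058651, so H' = 2.0587.

2.0587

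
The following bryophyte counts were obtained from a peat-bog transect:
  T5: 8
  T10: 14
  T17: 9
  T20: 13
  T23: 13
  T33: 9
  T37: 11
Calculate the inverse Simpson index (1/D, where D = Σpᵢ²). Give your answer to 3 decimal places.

Total N = 8+14+9+13+13+9+11 = 77, so the proportions are 0.1038961, 0.1818182, 0.1168831, 0.1688312, 0.1688312, 0.1168831, 0.1428571 (working shown to 7 dp, full precision carried).
D = 0.1038961² + 0.1818182² + 0.1168831² + 0.1688312² + 0.1688312² + 0.1168831² + 0.1428571² = 0.0107944 + 0.0330579 + 0.0136617 + 0.0285040 + 0.0285040 + 0.0136617 + 0.0204082 = 0.1485917.
So 1/D = 6.72985, i.e. 6.730 to 3 decimal places.

6.730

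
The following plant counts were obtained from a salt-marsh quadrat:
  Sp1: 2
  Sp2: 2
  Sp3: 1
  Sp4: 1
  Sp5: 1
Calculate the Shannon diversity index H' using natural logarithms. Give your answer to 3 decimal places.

Total N = 2+2+1+1+1 = 7, so the proportions are 0.28571, 0.28571, 0.14286, 0.14286, 0.14286 (working shown to 5 dp, full precision carried).
Each pᵢ ln pᵢ term: 0.28571×(-1.25276)=-0.35793, 0.28571×(-1.25276)=-0.35793, 0.14286×(-1.94591)=-0.27799, 0.14286×(-1.94591)=-0.27799, 0.14286×(-1.94591)=-0.27799.
Sum = -1.54983, so H' = 1.550.

1.550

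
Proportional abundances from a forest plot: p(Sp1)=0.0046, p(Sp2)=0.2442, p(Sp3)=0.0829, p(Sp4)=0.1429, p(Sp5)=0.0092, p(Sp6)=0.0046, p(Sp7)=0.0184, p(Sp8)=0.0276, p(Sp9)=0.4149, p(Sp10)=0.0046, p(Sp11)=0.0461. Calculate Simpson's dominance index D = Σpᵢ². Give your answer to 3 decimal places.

D = 0.0046² + 0.2442² + 0.0829² + 0.1429² + 0.0092² + 0.0046² + 0.0184² + 0.0276² + 0.4149² + 0.0046² + 0.0461² = 0.00002 + 0.05963 + 0.00687 + 0.02042 + 0.00008 + 0.00002 + 0.00034 + 0.00076 + 0.17214 + 0.00002 + 0.00213 = 0.26244 (working shown to 5 dp, full precision carried).
To 3 decimal places, D = 0.262.

0.262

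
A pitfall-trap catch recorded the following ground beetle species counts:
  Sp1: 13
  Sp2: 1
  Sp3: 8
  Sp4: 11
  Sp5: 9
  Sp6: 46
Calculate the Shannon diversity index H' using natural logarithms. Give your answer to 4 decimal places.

1.3836

Total N = 13+1+8+11+9+46 = 88, so the proportions are 0.147727, 0.011364, 0.090909, 0.125, 0.102273, 0.522727 (working shown to 6 dp, full precision carried).
Each pᵢ ln pᵢ term: 0.147727×(-1.912387)=-0.282512, 0.011364×(-4.477337)=-0.050879, 0.090909×(-2.397895)=-0.217990, 0.125×(-2.079442)=-0.259930, 0.102273×(-2.280112)=-0.233193, 0.522727×(-0.648695)=-0.339091.
Sum = -1.383595, so H' = 1.3836.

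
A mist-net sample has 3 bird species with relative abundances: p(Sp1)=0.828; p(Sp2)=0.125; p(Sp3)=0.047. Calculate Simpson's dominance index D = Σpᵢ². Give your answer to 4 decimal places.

0.7034

D = 0.828² + 0.125² + 0.047² = 0.685584 + 0.015625 + 0.002209 = 0.703418 (working shown to 6 dp, full precision carried).
To 4 decimal places, D = 0.7034.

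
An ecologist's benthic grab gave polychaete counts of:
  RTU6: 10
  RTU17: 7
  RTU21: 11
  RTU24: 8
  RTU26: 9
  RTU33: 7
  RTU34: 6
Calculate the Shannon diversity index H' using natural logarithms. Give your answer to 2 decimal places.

Total N = 10+7+11+8+9+7+6 = 58, so the proportions are 0.1724, 0.1207, 0.1897, 0.1379, 0.1552, 0.1207, 0.1034 (working shown to 4 dp, full precision carried).
Each pᵢ ln pᵢ term: 0.1724×(-1.7579)=-0.3031, 0.1207×(-2.1145)=-0.2552, 0.1897×(-1.6625)=-0.3153, 0.1379×(-1.9810)=-0.2732, 0.1552×(-1.8632)=-0.2891, 0.1207×(-2.1145)=-0.2552, 0.1034×(-2.2687)=-0.2347.
Sum = -1.9258, so H' = 1.93.

1.93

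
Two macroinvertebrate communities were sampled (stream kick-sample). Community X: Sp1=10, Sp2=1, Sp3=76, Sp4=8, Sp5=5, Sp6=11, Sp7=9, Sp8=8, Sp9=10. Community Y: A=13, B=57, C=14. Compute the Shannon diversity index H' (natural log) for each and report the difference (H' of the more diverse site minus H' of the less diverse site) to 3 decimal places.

Community X: N=138, proportions 0.07246, 0.00725, 0.55072, 0.05797, 0.03623, 0.07971, 0.06522, 0.05797, 0.07246, giving H' = 1.57466 (working shown to 5 dp, full precision carried).
Community Y: N=84, proportions 0.15476, 0.67857, 0.16667, giving H' = 0.85052.
Difference = |1.57466 − 0.85052| = 0.72414, i.e. 0.724 to 3 decimal places.

0.724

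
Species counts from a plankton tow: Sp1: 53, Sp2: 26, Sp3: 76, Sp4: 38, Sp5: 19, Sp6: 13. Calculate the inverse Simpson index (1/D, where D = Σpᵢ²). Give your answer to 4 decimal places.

4.5060

Total N = 53+26+76+38+19+13 = 225, so the proportions are 0.23555556, 0.11555556, 0.33777778, 0.16888889, 0.08444444, 0.05777778 (working shown to 8 dp, full precision carried).
D = 0.23555556² + 0.11555556² + 0.33777778² + 0.16888889² + 0.08444444² + 0.05777778² = 0.05548642 + 0.01335309 + 0.11409383 + 0.02852346 + 0.00713086 + 0.00333827 = 0.22192593.
So 1/D = 4.506008, i.e. 4.5060 to 4 decimal places.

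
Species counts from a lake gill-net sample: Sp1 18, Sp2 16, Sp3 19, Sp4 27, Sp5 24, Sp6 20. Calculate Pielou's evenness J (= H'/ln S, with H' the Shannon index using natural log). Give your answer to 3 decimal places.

0.991

Total N = 18+16+19+27+24+20 = 124, so the proportions are 0.14516, 0.12903, 0.15323, 0.21774, 0.19355, 0.16129 (working shown to 5 dp, full precision carried).
H' = −Σ pᵢ ln pᵢ = −((-0.28015) + (-0.26422) + (-0.28743) + (-0.33194) + (-0.31785) + (-0.29428)) = 1.77586.
With S = 6 species, ln S = 1.79176, so J = 1.77586/1.79176 = 0.99113, i.e. 0.991 to 3 decimal places.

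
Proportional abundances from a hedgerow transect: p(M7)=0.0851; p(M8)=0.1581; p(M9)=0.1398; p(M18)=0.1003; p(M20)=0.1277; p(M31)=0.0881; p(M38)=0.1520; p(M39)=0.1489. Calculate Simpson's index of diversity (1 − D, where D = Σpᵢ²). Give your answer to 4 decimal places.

0.8688

D = 0.0851² + 0.1581² + 0.1398² + 0.1003² + 0.1277² + 0.0881² + 0.152² + 0.1489² = 0.007242 + 0.024996 + 0.019544 + 0.010060 + 0.016307 + 0.007762 + 0.023104 + 0.022171 = 0.131186 (working shown to 6 dp, full precision carried).
So 1 − D = 0.868814, i.e. 0.8688 to 4 decimal places.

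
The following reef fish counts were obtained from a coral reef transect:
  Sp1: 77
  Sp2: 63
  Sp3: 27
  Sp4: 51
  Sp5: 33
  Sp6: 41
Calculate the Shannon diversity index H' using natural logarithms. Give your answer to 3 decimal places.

Total N = 77+63+27+51+33+41 = 292, so the proportions are 0.2637, 0.21575, 0.09247, 0.17466, 0.11301, 0.14041 (working shown to 5 dp, full precision carried).
Each pᵢ ln pᵢ term: 0.2637×(-1.33295)=-0.35150, 0.21575×(-1.53362)=-0.33088, 0.09247×(-2.38092)=-0.22015, 0.17466×(-1.74493)=-0.30476, 0.11301×(-2.18025)=-0.24640, 0.14041×(-1.96318)=-0.27565.
Sum = -1.72935, so H' = 1.729.

1.729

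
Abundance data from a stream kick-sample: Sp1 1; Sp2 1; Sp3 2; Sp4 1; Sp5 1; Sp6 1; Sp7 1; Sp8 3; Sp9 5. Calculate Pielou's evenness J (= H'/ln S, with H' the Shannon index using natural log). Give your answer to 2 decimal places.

0.90

Total N = 1+1+2+1+1+1+1+3+5 = 16, so the proportions are 0.0625, 0.0625, 0.125, 0.0625, 0.0625, 0.0625, 0.0625, 0.1875, 0.3125 (working shown to 4 dp, full precision carried).
H' = −Σ pᵢ ln pᵢ = −((-0.1733) + (-0.1733) + (-0.2599) + (-0.1733) + (-0.1733) + (-0.1733) + (-0.1733) + (-0.3139) + (-0.3635)) = 1.9770.
With S = 9 species, ln S = 2.1972, so J = 1.9770/2.1972 = 0.8998, i.e. 0.90 to 2 decimal places.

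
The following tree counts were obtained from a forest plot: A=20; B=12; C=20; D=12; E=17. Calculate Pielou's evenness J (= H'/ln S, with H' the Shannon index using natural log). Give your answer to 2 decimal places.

0.98

Total N = 20+12+20+12+17 = 81, so the proportions are 0.2469, 0.1481, 0.2469, 0.1481, 0.2099 (working shown to 4 dp, full precision carried).
H' = −Σ pᵢ ln pᵢ = −((-0.3454) + (-0.2829) + (-0.3454) + (-0.2829) + (-0.3277)) = 1.5842.
With S = 5 species, ln S = 1.6094, so J = 1.5842/1.6094 = 0.9843, i.e. 0.98 to 2 decimal places.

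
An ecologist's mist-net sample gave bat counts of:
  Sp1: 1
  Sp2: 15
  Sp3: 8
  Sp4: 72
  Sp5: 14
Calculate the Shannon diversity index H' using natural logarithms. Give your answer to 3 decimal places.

1.045

Total N = 1+15+8+72+14 = 110, so the proportions are 0.00909, 0.13636, 0.07273, 0.65455, 0.12727 (working shown to 5 dp, full precision carried).
Each pᵢ ln pᵢ term: 0.00909×(-4.70048)=-0.04273, 0.13636×(-1.99243)=-0.27170, 0.07273×(-2.62104)=-0.19062, 0.65455×(-0.42381)=-0.27741, 0.12727×(-2.06142)=-0.26236.
Sum = -1.04482, so H' = 1.045.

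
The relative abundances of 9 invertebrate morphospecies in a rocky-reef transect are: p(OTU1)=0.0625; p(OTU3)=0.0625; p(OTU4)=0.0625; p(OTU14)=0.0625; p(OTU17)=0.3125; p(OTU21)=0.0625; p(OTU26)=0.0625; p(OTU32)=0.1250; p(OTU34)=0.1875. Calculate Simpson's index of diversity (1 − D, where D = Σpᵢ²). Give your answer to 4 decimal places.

D = 0.0625² + 0.0625² + 0.0625² + 0.0625² + 0.3125² + 0.0625² + 0.0625² + 0.125² + 0.1875² = 0.003906 + 0.003906 + 0.003906 + 0.003906 + 0.097656 + 0.003906 + 0.003906 + 0.015625 + 0.035156 = 0.171875 (working shown to 6 dp, full precision carried).
So 1 − D = 0.828125, i.e. 0.8281 to 4 decimal places.

0.8281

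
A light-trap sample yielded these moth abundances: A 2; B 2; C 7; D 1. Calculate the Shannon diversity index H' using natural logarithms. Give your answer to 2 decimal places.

1.12

Total N = 2+2+7+1 = 12, so the proportions are 0.1667, 0.1667, 0.5833, 0.0833 (working shown to 4 dp, full precision carried).
Each pᵢ ln pᵢ term: 0.1667×(-1.7918)=-0.2986, 0.1667×(-1.7918)=-0.2986, 0.5833×(-0.5390)=-0.3144, 0.0833×(-2.4849)=-0.2071.
Sum = -1.1187, so H' = 1.12.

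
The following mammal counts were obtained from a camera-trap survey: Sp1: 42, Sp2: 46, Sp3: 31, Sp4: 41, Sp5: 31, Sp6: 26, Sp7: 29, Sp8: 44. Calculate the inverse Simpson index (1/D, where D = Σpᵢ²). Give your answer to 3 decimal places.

7.690

Total N = 42+46+31+41+31+26+29+44 = 290, so the proportions are 0.1448276, 0.1586207, 0.1068966, 0.1413793, 0.1068966, 0.0896552, 0.1, 0.1517241 (working shown to 7 dp, full precision carried).
D = 0.1448276² + 0.1586207² + 0.1068966² + 0.1413793² + 0.1068966² + 0.0896552² + 0.1² + 0.1517241² = 0.0209750 + 0.0251605 + 0.0114269 + 0.0199881 + 0.0114269 + 0.0080380 + 0.0100000 + 0.0230202 = 0.1300357.
So 1/D = 7.69020, i.e. 7.690 to 3 decimal places.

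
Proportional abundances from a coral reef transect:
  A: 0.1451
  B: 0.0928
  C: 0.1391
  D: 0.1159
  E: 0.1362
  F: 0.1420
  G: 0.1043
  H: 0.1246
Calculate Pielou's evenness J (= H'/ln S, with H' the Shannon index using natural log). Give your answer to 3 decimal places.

0.995

H' = −Σ pᵢ ln pᵢ = −((-0.28009) + (-0.22061) + (-0.27438) + (-0.24977) + (-0.27153) + (-0.27717) + (-0.23577) + (-0.25950)) = 2.06883 (working shown to 5 dp, full precision carried).
With S = 8 species, ln S = 2.07944, so J = 2.06883/2.07944 = 0.99490, i.e. 0.995 to 3 decimal places.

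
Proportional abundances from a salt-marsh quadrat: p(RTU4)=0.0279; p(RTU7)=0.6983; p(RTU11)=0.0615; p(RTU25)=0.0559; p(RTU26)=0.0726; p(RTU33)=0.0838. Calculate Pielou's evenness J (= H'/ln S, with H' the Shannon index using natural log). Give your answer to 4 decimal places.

H' = −Σ pᵢ ln pᵢ = −((-0.099858) + (-0.250764) + (-0.171506) + (-0.161226) + (-0.190415) + (-0.207767)) = 1.081536 (working shown to 6 dp, full precision carried).
With S = 6 species, ln S = 1.791759, so J = 1.081536/1.791759 = 0.603617, i.e. 0.6036 to 4 decimal places.

0.6036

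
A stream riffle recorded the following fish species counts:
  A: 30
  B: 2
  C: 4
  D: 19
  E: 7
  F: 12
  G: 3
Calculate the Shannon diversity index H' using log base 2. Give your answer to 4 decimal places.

Total N = 30+2+4+19+7+12+3 = 77, so the proportions are 0.38961, 0.025974, 0.051948, 0.246753, 0.090909, 0.155844, 0.038961 (working shown to 6 dp, full precision carried).
Each pᵢ log₂ pᵢ term: 0.38961×(-1.359896)=-0.529830, 0.025974×(-5.266787)=-0.136800, 0.051948×(-4.266787)=-0.221651, 0.246753×(-2.018859)=-0.498160, 0.090909×(-3.459432)=-0.314494, 0.155844×(-2.681824)=-0.417947, 0.038961×(-4.681824)=-0.182409.
Sum = -2.301290, so H' = 2.3013.

2.3013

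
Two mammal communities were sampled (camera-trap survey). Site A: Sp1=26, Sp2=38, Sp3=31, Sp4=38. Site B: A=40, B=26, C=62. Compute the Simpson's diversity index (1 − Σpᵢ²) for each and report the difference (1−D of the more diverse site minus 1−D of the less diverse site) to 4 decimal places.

Site A: N=133, proportions 0.195489, 0.285714, 0.233083, 0.285714, giving 1−D = 0.744191 (working shown to 6 dp, full precision carried).
Site B: N=128, proportions 0.3125, 0.203125, 0.484375, giving 1−D = 0.626465.
Difference = |0.744191 − 0.626465| = 0.117726, i.e. 0.1177 to 4 decimal places.

0.1177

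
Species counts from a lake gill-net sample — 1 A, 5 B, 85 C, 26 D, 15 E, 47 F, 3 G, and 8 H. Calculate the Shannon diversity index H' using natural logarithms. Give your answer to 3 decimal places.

1.500

Total N = 1+5+85+26+15+47+3+8 = 190, so the proportions are 0.00526, 0.02632, 0.44737, 0.13684, 0.07895, 0.24737, 0.01579, 0.04211 (working shown to 5 dp, full precision carried).
Each pᵢ ln pᵢ term: 0.00526×(-5.24702)=-0.02762, 0.02632×(-3.63759)=-0.09573, 0.44737×(-0.80437)=-0.35985, 0.13684×(-1.98893)=-0.27217, 0.07895×(-2.53897)=-0.20045, 0.24737×(-1.39688)=-0.34554, 0.01579×(-4.14841)=-0.06550, 0.04211×(-3.16758)=-0.13337.
Sum = -1.50022, so H' = 1.500.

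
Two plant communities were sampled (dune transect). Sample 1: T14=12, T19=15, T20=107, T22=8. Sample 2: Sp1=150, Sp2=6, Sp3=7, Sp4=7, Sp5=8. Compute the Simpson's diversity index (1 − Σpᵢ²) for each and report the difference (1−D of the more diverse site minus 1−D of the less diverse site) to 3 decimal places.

Sample 1: N=142, proportions 0.08451, 0.10563, 0.75352, 0.05634, giving 1−D = 0.41073 (working shown to 5 dp, full precision carried).
Sample 2: N=178, proportions 0.8427, 0.03371, 0.03933, 0.03933, 0.04494, giving 1−D = 0.28361.
Difference = |0.41073 − 0.28361| = 0.12712, i.e. 0.127 to 3 decimal places.

0.127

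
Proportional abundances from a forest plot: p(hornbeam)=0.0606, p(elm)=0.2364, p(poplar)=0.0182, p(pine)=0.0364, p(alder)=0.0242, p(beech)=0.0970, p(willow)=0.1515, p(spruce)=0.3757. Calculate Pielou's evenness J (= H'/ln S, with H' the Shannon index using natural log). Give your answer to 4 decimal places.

0.8052

H' = −Σ pᵢ ln pᵢ = −((-0.169890) + (-0.340943) + (-0.072915) + (-0.120600) + (-0.090058) + (-0.226305) + (-0.285906) + (-0.367797)) = 1.674414 (working shown to 6 dp, full precision carried).
With S = 8 species, ln S = 2.079442, so J = 1.674414/2.079442 = 0.805223, i.e. 0.8052 to 4 decimal places.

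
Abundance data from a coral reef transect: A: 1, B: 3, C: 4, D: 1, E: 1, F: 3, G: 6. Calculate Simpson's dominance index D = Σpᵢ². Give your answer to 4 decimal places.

0.2022

Total N = 1+3+4+1+1+3+6 = 19, so the proportions are 0.052632, 0.157895, 0.210526, 0.052632, 0.052632, 0.157895, 0.315789 (working shown to 6 dp, full precision carried).
D = 0.052632² + 0.157895² + 0.210526² + 0.052632² + 0.052632² + 0.157895² + 0.315789² = 0.002770 + 0.024931 + 0.044321 + 0.002770 + 0.002770 + 0.024931 + 0.099723 = 0.202216.
To 4 decimal places, D = 0.2022.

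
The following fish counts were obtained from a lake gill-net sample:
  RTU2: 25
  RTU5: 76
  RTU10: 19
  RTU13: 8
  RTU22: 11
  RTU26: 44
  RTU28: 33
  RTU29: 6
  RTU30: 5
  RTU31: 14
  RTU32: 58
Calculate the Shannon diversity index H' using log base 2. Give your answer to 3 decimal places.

3.005

Total N = 25+76+19+8+11+44+33+6+5+14+58 = 299, so the proportions are 0.08361, 0.25418, 0.06355, 0.02676, 0.03679, 0.14716, 0.11037, 0.02007, 0.01672, 0.04682, 0.19398 (working shown to 5 dp, full precision carried).
Each pᵢ log₂ pᵢ term: 0.08361×(-3.58015)=-0.29934, 0.25418×(-1.97607)=-0.50228, 0.06355×(-3.97607)=-0.25266, 0.02676×(-5.22400)=-0.13977, 0.03679×(-4.76457)=-0.17529, 0.14716×(-2.76457)=-0.40683, 0.11037×(-3.17961)=-0.35093, 0.02007×(-5.63904)=-0.11316, 0.01672×(-5.90207)=-0.09870, 0.04682×(-4.41665)=-0.20680, 0.19398×(-2.36602)=-0.45896.
Sum = -3.00471, so H' = 3.005.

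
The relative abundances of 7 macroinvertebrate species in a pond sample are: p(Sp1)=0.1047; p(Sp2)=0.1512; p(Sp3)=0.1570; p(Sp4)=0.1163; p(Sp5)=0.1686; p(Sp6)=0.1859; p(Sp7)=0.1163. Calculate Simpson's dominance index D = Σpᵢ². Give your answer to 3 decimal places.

D = 0.1047² + 0.1512² + 0.157² + 0.1163² + 0.1686² + 0.1859² + 0.1163² = 0.01096 + 0.02286 + 0.02465 + 0.01353 + 0.02843 + 0.03456 + 0.01353 = 0.14851 (working shown to 5 dp, full precision carried).
To 3 decimal places, D = 0.149.

0.149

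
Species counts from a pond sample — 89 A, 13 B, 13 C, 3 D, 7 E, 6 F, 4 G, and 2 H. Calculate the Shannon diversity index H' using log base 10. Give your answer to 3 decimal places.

Total N = 89+13+13+3+7+6+4+2 = 137, so the proportions are 0.64964, 0.09489, 0.09489, 0.0219, 0.05109, 0.0438, 0.0292, 0.0146 (working shown to 5 dp, full precision carried).
Each pᵢ log₁₀ pᵢ term: 0.64964×(-0.18733)=-0.12170, 0.09489×(-1.02278)=-0.09705, 0.09489×(-1.02278)=-0.09705, 0.0219×(-1.65960)=-0.03634, 0.05109×(-1.29162)=-0.06600, 0.0438×(-1.35857)=-0.05950, 0.0292×(-1.53466)=-0.04481, 0.0146×(-1.83569)=-0.02680.
Sum = -0.54924, so H' = 0.549.

0.549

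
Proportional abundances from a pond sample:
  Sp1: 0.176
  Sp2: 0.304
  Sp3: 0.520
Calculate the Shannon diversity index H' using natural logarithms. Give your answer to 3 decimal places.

Each pᵢ ln pᵢ term (working shown to 5 dp, full precision carried): 0.176×(-1.73727)=-0.30576, 0.304×(-1.19073)=-0.36198, 0.52×(-0.65393)=-0.34004.
Sum = -1.00778, so H' = 1.008.

1.008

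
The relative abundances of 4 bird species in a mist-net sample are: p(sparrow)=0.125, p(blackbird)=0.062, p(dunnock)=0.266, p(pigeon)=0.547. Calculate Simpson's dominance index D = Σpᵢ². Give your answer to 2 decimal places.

D = 0.125² + 0.062² + 0.266² + 0.547² = 0.0156 + 0.0038 + 0.0708 + 0.2992 = 0.3894 (working shown to 4 dp, full precision carried).
To 2 decimal places, D = 0.39.

0.39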